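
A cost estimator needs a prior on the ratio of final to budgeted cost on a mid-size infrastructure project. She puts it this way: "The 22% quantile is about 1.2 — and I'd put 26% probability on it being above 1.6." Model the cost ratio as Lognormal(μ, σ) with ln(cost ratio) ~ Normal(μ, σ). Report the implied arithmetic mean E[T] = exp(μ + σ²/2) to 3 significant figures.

If T ~ Lognormal(μ,σ) then ln T ~ Normal(μ,σ), so the p-quantile of ln T is μ + z_p·σ.
ln(1.2) = 0.1823 and ln(1.6) = 0.47; z_{0.22} = -0.7722, z_{0.74} = 0.6433.
σ = (0.47 − 0.1823)/(0.6433 − (-0.7722)) = 0.203.
μ = 0.1823 − (-0.7722)·0.203 = 0.339.
E[T] = exp(μ + σ²/2) = exp(0.339 + 0.0207) = 1.43.

E[T] ≈ 1.43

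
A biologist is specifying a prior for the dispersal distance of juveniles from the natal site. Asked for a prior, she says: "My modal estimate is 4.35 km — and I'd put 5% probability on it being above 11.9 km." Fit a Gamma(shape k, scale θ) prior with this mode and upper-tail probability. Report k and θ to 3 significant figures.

Gamma(k,θ) with k>1 has mode (k−1)θ, so θ = 4.35/(k−1).
Need P(X < 11.9) = 0.95 with θ tied to k this way. Start at k = 2, θ = 4.35: P(X<11.9) ≈ 0.758.
Too low — raise k to concentrate. Iterating converges to k ≈ 3.65.
Then θ = 4.35/(3.65−1) ≈ 1.64.

k ≈ 3.65, θ ≈ 1.64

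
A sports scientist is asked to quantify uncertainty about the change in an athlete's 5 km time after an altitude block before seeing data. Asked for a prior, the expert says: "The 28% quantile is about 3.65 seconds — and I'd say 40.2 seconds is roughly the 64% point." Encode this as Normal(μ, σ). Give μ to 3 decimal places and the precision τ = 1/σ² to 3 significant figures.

μ = 26.281, τ = 0.000663

The p-quantile of Normal(μ,σ) is μ + z_p·σ, with z_{0.28} = -0.5828 and z_{0.64} = 0.3585.
Eliminate σ: μ = (z₂·x₁ − z₁·x₂)/(z₂ − z₁) = (0.3585·3.65 − (-0.5828)·40.2)/0.9413 = 26.281.
Then σ = (x₂ − x₁)/(z₂ − z₁) = (40.2 − 3.65)/0.9413 = 38.829.
Precision τ = 1/σ² = 1/38.83² = 0.000663.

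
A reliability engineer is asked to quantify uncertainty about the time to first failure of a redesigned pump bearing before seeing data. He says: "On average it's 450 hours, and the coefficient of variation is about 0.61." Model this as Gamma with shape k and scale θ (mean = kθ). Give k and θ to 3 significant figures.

k ≈ 2.69, θ ≈ 167

For Gamma(k, scale θ): mean = kθ, variance = kθ², so CV = 1/√k.
CV = 0.61, hence k = 1/CV² = 2.69.
Then θ = mean/k = 450/2.69 = 167.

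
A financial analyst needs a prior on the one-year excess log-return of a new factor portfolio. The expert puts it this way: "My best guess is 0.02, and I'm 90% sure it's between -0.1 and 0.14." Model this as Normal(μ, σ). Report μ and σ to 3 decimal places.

μ = 0.020, σ = 0.073

A symmetric 90% interval runs μ ± z·σ with z = 1.645.
Half-width = 0.12, so σ = 0.12/1.645 = 0.073.
μ is the stated best guess, 0.020.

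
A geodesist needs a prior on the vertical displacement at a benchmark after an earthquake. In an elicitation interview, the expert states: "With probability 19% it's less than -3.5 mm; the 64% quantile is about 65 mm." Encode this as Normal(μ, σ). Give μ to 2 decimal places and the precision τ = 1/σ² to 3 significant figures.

The p-quantile of Normal(μ,σ) is μ + z_p·σ, with z_{0.19} = -0.8779 and z_{0.64} = 0.3585.
Eliminate σ: μ = (z₂·x₁ − z₁·x₂)/(z₂ − z₁) = (0.3585·-3.5 − (-0.8779)·65)/1.236 = 45.14.
Then σ = (x₂ − x₁)/(z₂ − z₁) = (65 − -3.5)/1.236 = 55.40.
Precision τ = 1/σ² = 1/55.4² = 0.000326.

μ = 45.14, τ = 0.000326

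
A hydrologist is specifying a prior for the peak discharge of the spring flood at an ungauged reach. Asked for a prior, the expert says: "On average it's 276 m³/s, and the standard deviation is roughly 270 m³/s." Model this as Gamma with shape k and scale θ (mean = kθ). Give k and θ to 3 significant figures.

k ≈ 1.04, θ ≈ 264

For Gamma(k, scale θ): mean = kθ, variance = kθ², so CV = 1/√k.
CV = SD/mean = 270/276 = 0.9783, hence k = 1/CV² = 1.04.
Then θ = mean/k = 276/1.04 = 264.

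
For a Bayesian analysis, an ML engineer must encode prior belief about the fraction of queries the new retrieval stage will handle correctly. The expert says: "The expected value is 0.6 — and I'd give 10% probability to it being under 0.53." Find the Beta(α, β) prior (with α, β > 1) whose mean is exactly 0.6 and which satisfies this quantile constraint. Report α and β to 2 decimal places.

With mean 0.6 fixed, write α = 0.6s, β = 0.4s where s = α+β.
Need P(θ < 0.53) = 0.1 under Beta(0.6s, 0.4s). Normal approximation: (q−m)/√(m(1−m)/s) ≈ z_{0.1} = -1.28, so s ≈ 0.6·0.4·(-1.28)²/(0.53−0.6)² = 80.4.
At s = 80.4: P(θ<0.53) ≈ 0.101. Adjusting to match 0.1 gives s ≈ 81.31.
So α = 0.6·81.31 ≈ 48.79, β = 0.4·81.31 ≈ 32.53.

α ≈ 48.79, β ≈ 32.53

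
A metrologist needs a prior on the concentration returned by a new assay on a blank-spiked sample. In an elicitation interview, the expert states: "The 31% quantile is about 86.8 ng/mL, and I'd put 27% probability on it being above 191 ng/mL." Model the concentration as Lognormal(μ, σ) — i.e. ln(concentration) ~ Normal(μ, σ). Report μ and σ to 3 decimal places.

If T ~ Lognormal(μ,σ) then ln T ~ Normal(μ,σ), so the p-quantile of ln T is μ + z_p·σ.
ln(86.8) = 4.464 and ln(191) = 5.252; z_{0.31} = -0.4959, z_{0.73} = 0.6128.
σ = (5.252 − 4.464)/(0.6128 − (-0.4959)) = 0.711.
μ = 4.464 − (-0.4959)·0.711 = 4.816.

μ ≈ 4.816, σ ≈ 0.711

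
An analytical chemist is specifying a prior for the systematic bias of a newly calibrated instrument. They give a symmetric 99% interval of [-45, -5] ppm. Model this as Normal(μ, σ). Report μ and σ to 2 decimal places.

A symmetric 99% interval runs μ ± z·σ with z = 2.576.
Half-width = 20, so σ = 20/2.576 = 7.76.
μ is the interval midpoint, -25.00.

μ = -25.00, σ = 7.76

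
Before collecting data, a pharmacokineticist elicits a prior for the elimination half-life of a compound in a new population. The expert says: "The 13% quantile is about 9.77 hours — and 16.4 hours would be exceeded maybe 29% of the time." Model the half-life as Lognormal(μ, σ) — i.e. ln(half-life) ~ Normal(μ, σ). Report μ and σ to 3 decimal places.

μ ≈ 2.627, σ ≈ 0.308

If T ~ Lognormal(μ,σ) then ln T ~ Normal(μ,σ), so the p-quantile of ln T is μ + z_p·σ.
ln(9.77) = 2.279 and ln(16.4) = 2.797; z_{0.13} = -1.126, z_{0.71} = 0.5534.
σ = (2.797 − 2.279)/(0.5534 − (-1.126)) = 0.308.
μ = 2.279 − (-1.126)·0.308 = 2.627.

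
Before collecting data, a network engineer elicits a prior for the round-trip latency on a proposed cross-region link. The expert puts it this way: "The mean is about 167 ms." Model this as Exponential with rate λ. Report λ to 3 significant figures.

Exponential mean = 1/λ, so λ = 1/167.0 = 0.00599.

λ ≈ 0.00599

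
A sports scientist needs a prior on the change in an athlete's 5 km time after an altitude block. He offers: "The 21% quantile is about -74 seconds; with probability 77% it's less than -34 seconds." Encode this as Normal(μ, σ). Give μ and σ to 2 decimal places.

μ = -53.13, σ = 25.89

For Normal(μ,σ), the p-quantile is μ + z_p·σ. Here z_{0.21} = -0.8064, z_{0.77} = 0.7388.
So -74 = μ − 0.8064σ and -34 = μ + 0.7388σ.
Subtracting: σ = (-34 − -74)/(0.7388 − (-0.8064)) = 25.89.
Then μ = -74 − (-0.8064)·25.89 = -53.13.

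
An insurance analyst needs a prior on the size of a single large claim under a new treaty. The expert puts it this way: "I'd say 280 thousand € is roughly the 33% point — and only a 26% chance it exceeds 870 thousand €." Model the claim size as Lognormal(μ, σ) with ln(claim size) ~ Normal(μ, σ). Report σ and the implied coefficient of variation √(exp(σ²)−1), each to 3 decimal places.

σ ≈ 1.047, CV ≈ 1.411

If T ~ Lognormal(μ,σ) then ln T ~ Normal(μ,σ), so the p-quantile of ln T is μ + z_p·σ.
ln(280) = 5.635 and ln(870) = 6.768; z_{0.33} = -0.4399, z_{0.74} = 0.6433.
σ = (6.768 − 5.635)/(0.6433 − (-0.4399)) = 1.047.
μ = 5.635 − (-0.4399)·1.047 = 6.095.
CV = √(exp(σ²)−1) = √(exp(1.0953)−1) = 1.411.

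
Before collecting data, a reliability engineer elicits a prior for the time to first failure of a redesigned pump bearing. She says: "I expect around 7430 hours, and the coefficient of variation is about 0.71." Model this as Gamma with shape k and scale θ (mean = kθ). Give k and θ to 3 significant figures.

For Gamma(k, scale θ): mean = kθ, variance = kθ², so CV = 1/√k.
CV = 0.71, hence k = 1/CV² = 1.98.
Then θ = mean/k = 7430/1.98 = 3750.

k ≈ 1.98, θ ≈ 3750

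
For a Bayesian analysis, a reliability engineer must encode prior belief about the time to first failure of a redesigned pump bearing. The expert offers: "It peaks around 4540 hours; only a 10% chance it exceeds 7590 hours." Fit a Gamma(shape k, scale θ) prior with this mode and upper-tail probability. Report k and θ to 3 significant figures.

k ≈ 8.15, θ ≈ 635

Gamma(k,θ) with k>1 has mode (k−1)θ, so θ = 4540/(k−1).
Need P(X < 7590) = 0.9 with θ tied to k this way. Start at k = 2, θ = 4540: P(X<7590) ≈ 0.498.
Too low — raise k to concentrate. Iterating converges to k ≈ 8.15.
Then θ = 4540/(8.15−1) ≈ 635.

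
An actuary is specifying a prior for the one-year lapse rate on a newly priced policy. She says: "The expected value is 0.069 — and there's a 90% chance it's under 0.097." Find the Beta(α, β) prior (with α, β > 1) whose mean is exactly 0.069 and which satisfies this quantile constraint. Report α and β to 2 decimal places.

With mean 0.069 fixed, write α = 0.069s, β = 0.931s where s = α+β.
Need P(θ < 0.097) = 0.9 under Beta(0.069s, 0.931s). Normal approximation: (q−m)/√(m(1−m)/s) ≈ z_{0.9} = 1.28, so s ≈ 0.069·0.931·(1.28)²/(0.097−0.069)² = 134.6.
At s = 134.6: P(θ<0.097) ≈ 0.893. Adjusting to match 0.9 gives s ≈ 144.06.
So α = 0.069·144.06 ≈ 9.94, β = 0.931·144.06 ≈ 134.12.

α ≈ 9.94, β ≈ 134.12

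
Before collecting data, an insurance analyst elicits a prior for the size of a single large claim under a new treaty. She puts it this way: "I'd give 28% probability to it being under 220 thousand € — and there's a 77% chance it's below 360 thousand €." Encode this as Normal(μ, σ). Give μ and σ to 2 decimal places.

The p-quantile of Normal(μ,σ) is μ + z_p·σ, with z_{0.28} = -0.5828 and z_{0.77} = 0.7388.
Eliminate σ: μ = (z₂·x₁ − z₁·x₂)/(z₂ − z₁) = (0.7388·220 − (-0.5828)·360)/1.322 = 281.74.
Then σ = (x₂ − x₁)/(z₂ − z₁) = (360 − 220)/1.322 = 105.93.

μ = 281.74, σ = 105.93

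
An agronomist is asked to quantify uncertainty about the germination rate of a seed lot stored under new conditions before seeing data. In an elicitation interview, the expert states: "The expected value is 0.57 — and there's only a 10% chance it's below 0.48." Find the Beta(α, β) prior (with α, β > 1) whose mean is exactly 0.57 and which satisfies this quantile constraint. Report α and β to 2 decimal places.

With mean 0.57 fixed, write α = 0.57s, β = 0.43s where s = α+β.
Need P(θ < 0.48) = 0.1 under Beta(0.57s, 0.43s). Normal approximation: (q−m)/√(m(1−m)/s) ≈ z_{0.1} = -1.28, so s ≈ 0.57·0.43·(-1.28)²/(0.48−0.57)² = 49.7.
At s = 49.7: P(θ<0.48) ≈ 0.101. Adjusting to match 0.1 gives s ≈ 50.03.
So α = 0.57·50.03 ≈ 28.52, β = 0.43·50.03 ≈ 21.51.

α ≈ 28.52, β ≈ 21.51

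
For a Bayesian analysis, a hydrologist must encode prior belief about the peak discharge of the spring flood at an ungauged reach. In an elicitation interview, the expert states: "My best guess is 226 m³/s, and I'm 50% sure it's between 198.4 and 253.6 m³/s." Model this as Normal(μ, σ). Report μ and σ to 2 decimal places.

μ = 226.00, σ = 40.92

A symmetric 50% interval runs μ ± z·σ with z = 0.6745.
Half-width = 27.6, so σ = 27.6/0.6745 = 40.92.
μ is the stated best guess, 226.00.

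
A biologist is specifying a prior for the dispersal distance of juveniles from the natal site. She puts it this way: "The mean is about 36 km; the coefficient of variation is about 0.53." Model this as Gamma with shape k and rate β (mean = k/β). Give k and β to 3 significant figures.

k ≈ 3.56, β ≈ 0.0989

For Gamma(k, rate β): mean = k/β, variance = k/β², so CV = 1/√k.
CV = 0.53, hence k = 1/CV² = 3.56.
Then β = k/mean = 3.56/36 = 0.0989.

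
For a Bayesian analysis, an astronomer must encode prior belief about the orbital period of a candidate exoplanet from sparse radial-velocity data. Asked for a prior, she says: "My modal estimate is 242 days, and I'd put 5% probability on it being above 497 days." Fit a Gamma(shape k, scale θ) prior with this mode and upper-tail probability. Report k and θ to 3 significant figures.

k ≈ 6.34, θ ≈ 45.3

Gamma(k,θ) with k>1 has mode (k−1)θ, so θ = 242/(k−1).
Need P(X < 497) = 0.95 with θ tied to k this way. Start at k = 2, θ = 242: P(X<497) ≈ 0.608.
Too low — raise k to concentrate. Iterating converges to k ≈ 6.34.
Then θ = 242/(6.34−1) ≈ 45.3.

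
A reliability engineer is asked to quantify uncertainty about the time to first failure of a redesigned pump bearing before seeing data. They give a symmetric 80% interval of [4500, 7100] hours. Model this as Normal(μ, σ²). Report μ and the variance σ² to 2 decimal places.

A symmetric 80% interval runs μ ± z·σ with z = 1.282.
Half-width = 1300, so σ = 1300/1.282 = 1014.395 and σ² = 1028998.01.
μ is the interval midpoint, 5800.00.

μ = 5800.00, σ² = 1028998.01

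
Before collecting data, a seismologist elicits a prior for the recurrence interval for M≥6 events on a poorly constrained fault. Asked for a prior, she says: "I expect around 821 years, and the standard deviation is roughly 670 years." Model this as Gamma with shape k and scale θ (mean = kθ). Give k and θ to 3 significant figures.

k ≈ 1.5, θ ≈ 547

For Gamma(k, scale θ): mean = kθ, variance = kθ², so CV = 1/√k.
CV = SD/mean = 670/821 = 0.8161, hence k = 1/CV² = 1.5.
Then θ = mean/k = 821/1.5 = 547.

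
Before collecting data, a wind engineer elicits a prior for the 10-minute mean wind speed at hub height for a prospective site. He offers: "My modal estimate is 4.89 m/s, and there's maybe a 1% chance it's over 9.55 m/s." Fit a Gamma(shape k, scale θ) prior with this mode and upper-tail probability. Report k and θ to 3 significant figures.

Gamma(k,θ) with k>1 has mode (k−1)θ, so θ = 4.89/(k−1).
Need P(X < 9.55) = 0.99 with θ tied to k this way. Start at k = 2, θ = 4.89: P(X<9.55) ≈ 0.581.
Too low — raise k to concentrate. Iterating converges to k ≈ 12.
Then θ = 4.89/(12−1) ≈ 0.444.

k ≈ 12, θ ≈ 0.444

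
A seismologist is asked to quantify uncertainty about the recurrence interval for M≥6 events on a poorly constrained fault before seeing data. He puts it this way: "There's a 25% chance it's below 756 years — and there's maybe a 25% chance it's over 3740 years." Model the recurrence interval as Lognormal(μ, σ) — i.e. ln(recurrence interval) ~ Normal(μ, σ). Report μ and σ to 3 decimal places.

μ ≈ 7.427, σ ≈ 1.185

If T ~ Lognormal(μ,σ) then ln T ~ Normal(μ,σ), so the p-quantile of ln T is μ + z_p·σ.
ln(756) = 6.628 and ln(3740) = 8.227; z_{0.25} = -0.6745, z_{0.75} = 0.6745.
σ = (8.227 − 6.628)/(0.6745 − (-0.6745)) = 1.185.
μ = 6.628 − (-0.6745)·1.185 = 7.427.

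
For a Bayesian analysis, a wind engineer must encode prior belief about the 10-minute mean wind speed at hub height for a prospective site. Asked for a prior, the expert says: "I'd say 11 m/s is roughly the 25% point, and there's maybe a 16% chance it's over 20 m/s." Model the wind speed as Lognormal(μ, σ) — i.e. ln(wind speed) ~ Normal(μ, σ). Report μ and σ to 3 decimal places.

If T ~ Lognormal(μ,σ) then ln T ~ Normal(μ,σ), so the p-quantile of ln T is μ + z_p·σ.
ln(11) = 2.398 and ln(20) = 2.996; z_{0.25} = -0.6745, z_{0.84} = 0.9945.
σ = (2.996 − 2.398)/(0.9945 − (-0.6745)) = 0.358.
μ = 2.398 − (-0.6745)·0.358 = 2.640.

μ ≈ 2.640, σ ≈ 0.358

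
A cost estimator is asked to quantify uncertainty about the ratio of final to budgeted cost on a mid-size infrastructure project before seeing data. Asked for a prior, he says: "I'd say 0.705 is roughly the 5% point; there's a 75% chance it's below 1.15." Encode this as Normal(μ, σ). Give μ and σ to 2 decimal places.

For Normal(μ,σ), the p-quantile is μ + z_p·σ. Here z_{0.05} = -1.645, z_{0.75} = 0.6745.
So 0.705 = μ − 1.645σ and 1.15 = μ + 0.6745σ.
Subtracting: σ = (1.15 − 0.705)/(0.6745 − (-1.645)) = 0.19.
Then μ = 0.705 − (-1.645)·0.19 = 1.02.

μ = 1.02, σ = 0.19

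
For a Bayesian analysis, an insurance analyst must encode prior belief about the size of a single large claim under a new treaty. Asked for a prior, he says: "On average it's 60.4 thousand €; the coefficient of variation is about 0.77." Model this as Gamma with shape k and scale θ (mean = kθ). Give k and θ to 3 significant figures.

k ≈ 1.69, θ ≈ 35.8

For Gamma(k, scale θ): mean = kθ, variance = kθ², so CV = 1/√k.
CV = 0.77, hence k = 1/CV² = 1.69.
Then θ = mean/k = 60.4/1.69 = 35.8.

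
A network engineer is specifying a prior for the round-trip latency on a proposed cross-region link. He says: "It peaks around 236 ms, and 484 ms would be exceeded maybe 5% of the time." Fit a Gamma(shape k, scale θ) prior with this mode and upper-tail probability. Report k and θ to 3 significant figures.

Gamma(k,θ) with k>1 has mode (k−1)θ, so θ = 236/(k−1).
Need P(X < 484) = 0.95 with θ tied to k this way. Start at k = 2, θ = 236: P(X<484) ≈ 0.608.
Too low — raise k to concentrate. Iterating converges to k ≈ 6.36.
Then θ = 236/(6.36−1) ≈ 44.

k ≈ 6.36, θ ≈ 44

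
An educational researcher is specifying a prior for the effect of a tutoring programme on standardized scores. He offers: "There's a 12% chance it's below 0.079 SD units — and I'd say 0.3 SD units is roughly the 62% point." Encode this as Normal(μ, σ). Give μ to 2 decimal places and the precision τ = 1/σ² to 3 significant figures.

μ = 0.25, τ = 44.9

For Normal(μ,σ), the p-quantile is μ + z_p·σ. Here z_{0.12} = -1.175, z_{0.62} = 0.3055.
So 0.079 = μ − 1.175σ and 0.3 = μ + 0.3055σ.
Subtracting: σ = (0.3 − 0.079)/(0.3055 − (-1.175)) = 0.15.
Then μ = 0.079 − (-1.175)·0.15 = 0.25.
Precision τ = 1/σ² = 1/0.1493² = 44.9.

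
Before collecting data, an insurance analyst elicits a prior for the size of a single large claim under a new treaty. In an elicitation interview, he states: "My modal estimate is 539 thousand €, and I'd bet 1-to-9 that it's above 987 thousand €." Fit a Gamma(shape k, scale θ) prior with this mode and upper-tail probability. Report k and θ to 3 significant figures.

Gamma(k,θ) with k>1 has mode (k−1)θ, so θ = 539/(k−1).
Need P(X < 987) = 0.9 with θ tied to k this way. Start at k = 2, θ = 539: P(X<987) ≈ 0.546.
Too low — raise k to concentrate. Iterating converges to k ≈ 6.21.
Then θ = 539/(6.21−1) ≈ 103.

k ≈ 6.21, θ ≈ 103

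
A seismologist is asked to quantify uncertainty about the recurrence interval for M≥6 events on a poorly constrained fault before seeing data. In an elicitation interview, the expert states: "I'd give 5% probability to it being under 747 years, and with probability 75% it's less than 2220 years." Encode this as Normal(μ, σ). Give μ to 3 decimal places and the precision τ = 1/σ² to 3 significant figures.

μ = 1791.636, τ = 2.48e-06

The p-quantile of Normal(μ,σ) is μ + z_p·σ, with z_{0.05} = -1.645 and z_{0.75} = 0.6745.
Eliminate σ: μ = (z₂·x₁ − z₁·x₂)/(z₂ − z₁) = (0.6745·747 − (-1.645)·2220)/2.319 = 1791.636.
Then σ = (x₂ − x₁)/(z₂ − z₁) = (2220 − 747)/2.319 = 635.094.
Precision τ = 1/σ² = 1/635.1² = 2.48e-06.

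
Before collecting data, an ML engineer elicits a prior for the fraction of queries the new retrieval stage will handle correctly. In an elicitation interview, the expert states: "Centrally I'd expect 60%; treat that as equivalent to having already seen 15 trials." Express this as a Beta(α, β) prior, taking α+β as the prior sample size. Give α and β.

α = 9, β = 6

Under the effective-sample-size interpretation, Beta(α, β) has prior mean α/(α+β) and prior sample size α+β.
So α+β = 15 and α/(α+β) = 0.6, giving α = 0.6·15 = 9 and β = 15 − 9 = 6.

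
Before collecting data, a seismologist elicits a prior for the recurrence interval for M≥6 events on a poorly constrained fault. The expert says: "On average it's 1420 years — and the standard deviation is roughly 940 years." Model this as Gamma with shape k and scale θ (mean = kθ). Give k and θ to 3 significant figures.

k ≈ 2.28, θ ≈ 622

For Gamma(k, scale θ): mean = kθ, variance = kθ², so CV = 1/√k.
CV = SD/mean = 940/1420 = 0.662, hence k = 1/CV² = 2.28.
Then θ = mean/k = 1420/2.28 = 622.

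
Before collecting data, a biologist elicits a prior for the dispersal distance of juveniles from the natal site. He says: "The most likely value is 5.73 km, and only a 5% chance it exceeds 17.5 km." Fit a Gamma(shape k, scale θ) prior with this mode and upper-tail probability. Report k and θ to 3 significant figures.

Gamma(k,θ) with k>1 has mode (k−1)θ, so θ = 5.73/(k−1).
Need P(X < 17.5) = 0.95 with θ tied to k this way. Start at k = 2, θ = 5.73: P(X<17.5) ≈ 0.809.
Too low — raise k to concentrate. Iterating converges to k ≈ 3.12.
Then θ = 5.73/(3.12−1) ≈ 2.7.

k ≈ 3.12, θ ≈ 2.7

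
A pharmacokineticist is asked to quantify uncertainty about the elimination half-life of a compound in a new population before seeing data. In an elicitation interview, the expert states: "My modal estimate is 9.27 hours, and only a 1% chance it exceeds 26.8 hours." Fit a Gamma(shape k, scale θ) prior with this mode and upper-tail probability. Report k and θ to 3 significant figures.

k ≈ 5.03, θ ≈ 2.3

Gamma(k,θ) with k>1 has mode (k−1)θ, so θ = 9.27/(k−1).
Need P(X < 26.8) = 0.99 with θ tied to k this way. Start at k = 2, θ = 9.27: P(X<26.8) ≈ 0.784.
Too low — raise k to concentrate. Iterating converges to k ≈ 5.03.
Then θ = 9.27/(5.03−1) ≈ 2.3.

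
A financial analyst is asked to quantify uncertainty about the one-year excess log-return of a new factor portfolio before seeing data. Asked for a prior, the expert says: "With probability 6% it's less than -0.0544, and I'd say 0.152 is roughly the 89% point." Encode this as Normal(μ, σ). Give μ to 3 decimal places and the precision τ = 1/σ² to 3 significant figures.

The p-quantile of Normal(μ,σ) is μ + z_p·σ, with z_{0.06} = -1.555 and z_{0.89} = 1.227.
Eliminate σ: μ = (z₂·x₁ − z₁·x₂)/(z₂ − z₁) = (1.227·-0.0544 − (-1.555)·0.152)/2.781 = 0.061.
Then σ = (x₂ − x₁)/(z₂ − z₁) = (0.152 − -0.0544)/2.781 = 0.074.
Precision τ = 1/σ² = 1/0.07421² = 182.

μ = 0.061, τ = 182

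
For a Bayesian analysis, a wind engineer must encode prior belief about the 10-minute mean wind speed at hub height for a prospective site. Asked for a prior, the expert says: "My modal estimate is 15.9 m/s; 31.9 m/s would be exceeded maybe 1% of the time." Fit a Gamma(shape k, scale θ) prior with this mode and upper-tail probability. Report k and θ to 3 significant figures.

Gamma(k,θ) with k>1 has mode (k−1)θ, so θ = 15.9/(k−1).
Need P(X < 31.9) = 0.99 with θ tied to k this way. Start at k = 2, θ = 15.9: P(X<31.9) ≈ 0.596.
Too low — raise k to concentrate. Iterating converges to k ≈ 11.1.
Then θ = 15.9/(11.1−1) ≈ 1.57.

k ≈ 11.1, θ ≈ 1.57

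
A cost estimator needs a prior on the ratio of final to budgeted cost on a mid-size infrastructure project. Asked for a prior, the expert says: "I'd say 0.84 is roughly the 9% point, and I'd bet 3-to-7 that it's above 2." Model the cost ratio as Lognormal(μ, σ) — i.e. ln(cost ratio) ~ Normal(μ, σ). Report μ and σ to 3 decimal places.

If T ~ Lognormal(μ,σ) then ln T ~ Normal(μ,σ), so the p-quantile of ln T is μ + z_p·σ.
ln(0.84) = -0.1744 and ln(2) = 0.6931; z_{0.09} = -1.341, z_{0.7} = 0.5244.
σ = (0.6931 − -0.1744)/(0.5244 − (-1.341)) = 0.465.
μ = -0.1744 − (-1.341)·0.465 = 0.449.

μ ≈ 0.449, σ ≈ 0.465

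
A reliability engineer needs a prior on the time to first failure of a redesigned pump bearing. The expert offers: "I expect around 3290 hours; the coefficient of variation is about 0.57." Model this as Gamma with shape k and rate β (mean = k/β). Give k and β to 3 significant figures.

For Gamma(k, rate β): mean = k/β, variance = k/β², so CV = 1/√k.
CV = 0.57, hence k = 1/CV² = 3.08.
Then β = k/mean = 3.08/3290 = 0.000936.

k ≈ 3.08, β ≈ 0.000936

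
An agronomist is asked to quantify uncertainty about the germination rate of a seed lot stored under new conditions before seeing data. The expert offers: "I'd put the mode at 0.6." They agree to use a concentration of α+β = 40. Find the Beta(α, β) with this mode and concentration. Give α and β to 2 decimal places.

For α,β > 1 the Beta mode is (α−1)/(α+β−2). With α+β = 40, the mode is (α−1)/38.
Set (α−1)/38 = 0.6 → α = 1 + 0.6·38 = 23.80.
β = 40 − α = 16.20.

α = 23.80, β = 16.20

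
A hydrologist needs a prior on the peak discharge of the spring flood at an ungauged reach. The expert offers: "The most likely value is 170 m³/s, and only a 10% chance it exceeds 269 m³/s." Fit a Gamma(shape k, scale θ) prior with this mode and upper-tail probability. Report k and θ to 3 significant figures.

k ≈ 9.91, θ ≈ 19.1

Gamma(k,θ) with k>1 has mode (k−1)θ, so θ = 170/(k−1).
Need P(X < 269) = 0.9 with θ tied to k this way. Start at k = 2, θ = 170: P(X<269) ≈ 0.469.
Too low — raise k to concentrate. Iterating converges to k ≈ 9.91.
Then θ = 170/(9.91−1) ≈ 19.1.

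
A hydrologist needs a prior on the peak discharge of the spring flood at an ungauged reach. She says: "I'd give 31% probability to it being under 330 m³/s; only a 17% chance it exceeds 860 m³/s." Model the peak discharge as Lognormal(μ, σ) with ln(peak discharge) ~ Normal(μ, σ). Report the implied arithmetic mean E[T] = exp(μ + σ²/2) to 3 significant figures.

E[T] ≈ 570 m³/s

If T ~ Lognormal(μ,σ) then ln T ~ Normal(μ,σ), so the p-quantile of ln T is μ + z_p·σ.
ln(330) = 5.799 and ln(860) = 6.757; z_{0.31} = -0.4959, z_{0.83} = 0.9542.
σ = (6.757 − 5.799)/(0.9542 − (-0.4959)) = 0.661.
μ = 5.799 − (-0.4959)·0.661 = 6.127.
E[T] = exp(μ + σ²/2) = exp(6.127 + 0.2182) = 570 m³/s.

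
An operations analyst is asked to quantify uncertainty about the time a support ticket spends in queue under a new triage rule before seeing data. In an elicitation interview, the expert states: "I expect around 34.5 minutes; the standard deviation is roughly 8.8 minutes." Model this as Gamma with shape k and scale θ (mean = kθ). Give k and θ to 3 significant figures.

k ≈ 15.4, θ ≈ 2.24

For Gamma(k, scale θ): mean = kθ, variance = kθ², so CV = 1/√k.
CV = SD/mean = 8.8/34.5 = 0.2551, hence k = 1/CV² = 15.4.
Then θ = mean/k = 34.5/15.4 = 2.24.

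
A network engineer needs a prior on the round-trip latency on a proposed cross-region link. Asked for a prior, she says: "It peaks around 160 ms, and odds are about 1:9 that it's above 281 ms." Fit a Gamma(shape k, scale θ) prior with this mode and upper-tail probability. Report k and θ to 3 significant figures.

Gamma(k,θ) with k>1 has mode (k−1)θ, so θ = 160/(k−1).
Need P(X < 281) = 0.9 with θ tied to k this way. Start at k = 2, θ = 160: P(X<281) ≈ 0.524.
Too low — raise k to concentrate. Iterating converges to k ≈ 6.99.
Then θ = 160/(6.99−1) ≈ 26.7.

k ≈ 6.99, θ ≈ 26.7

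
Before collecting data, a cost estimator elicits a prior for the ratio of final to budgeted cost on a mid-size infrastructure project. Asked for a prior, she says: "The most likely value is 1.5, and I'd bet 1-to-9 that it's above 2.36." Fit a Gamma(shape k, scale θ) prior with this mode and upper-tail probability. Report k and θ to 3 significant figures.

k ≈ 10.1, θ ≈ 0.164

Gamma(k,θ) with k>1 has mode (k−1)θ, so θ = 1.5/(k−1).
Need P(X < 2.36) = 0.9 with θ tied to k this way. Start at k = 2, θ = 1.5: P(X<2.36) ≈ 0.466.
Too low — raise k to concentrate. Iterating converges to k ≈ 10.1.
Then θ = 1.5/(10.1−1) ≈ 0.164.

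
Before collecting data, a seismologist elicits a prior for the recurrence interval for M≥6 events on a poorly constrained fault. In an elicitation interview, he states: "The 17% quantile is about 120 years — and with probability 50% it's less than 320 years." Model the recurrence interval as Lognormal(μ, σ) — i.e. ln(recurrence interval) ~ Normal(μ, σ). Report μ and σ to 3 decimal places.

μ ≈ 5.768, σ ≈ 1.028

If T ~ Lognormal(μ,σ) then ln T ~ Normal(μ,σ), so the p-quantile of ln T is μ + z_p·σ.
ln(120) = 4.787 and ln(320) = 5.768; z_{0.17} = -0.9542, z_{0.5} = 0.
σ = (5.768 − 4.787)/(0 − (-0.9542)) = 1.028.
μ = 4.787 − (-0.9542)·1.028 = 5.768.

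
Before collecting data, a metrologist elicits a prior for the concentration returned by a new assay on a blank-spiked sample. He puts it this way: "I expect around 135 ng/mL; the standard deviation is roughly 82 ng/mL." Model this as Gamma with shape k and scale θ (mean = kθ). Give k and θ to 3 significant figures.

For Gamma(k, scale θ): mean = kθ, variance = kθ², so CV = 1/√k.
CV = SD/mean = 82/135 = 0.6074, hence k = 1/CV² = 2.71.
Then θ = mean/k = 135/2.71 = 49.8.

k ≈ 2.71, θ ≈ 49.8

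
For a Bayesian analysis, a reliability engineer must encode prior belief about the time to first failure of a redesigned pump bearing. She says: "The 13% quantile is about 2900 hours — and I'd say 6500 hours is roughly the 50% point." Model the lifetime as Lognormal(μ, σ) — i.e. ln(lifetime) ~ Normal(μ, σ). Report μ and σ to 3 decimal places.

If T ~ Lognormal(μ,σ) then ln T ~ Normal(μ,σ), so the p-quantile of ln T is μ + z_p·σ.
ln(2900) = 7.972 and ln(6500) = 8.78; z_{0.13} = -1.126, z_{0.5} = 0.
σ = (8.78 − 7.972)/(0 − (-1.126)) = 0.717.
μ = 7.972 − (-1.126)·0.717 = 8.780.

μ ≈ 8.780, σ ≈ 0.717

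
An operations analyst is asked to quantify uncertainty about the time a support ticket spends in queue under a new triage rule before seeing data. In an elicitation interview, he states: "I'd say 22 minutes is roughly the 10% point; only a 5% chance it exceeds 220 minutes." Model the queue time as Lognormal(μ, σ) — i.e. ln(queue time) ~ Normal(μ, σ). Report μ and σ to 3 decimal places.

μ ≈ 4.099, σ ≈ 0.787

If T ~ Lognormal(μ,σ) then ln T ~ Normal(μ,σ), so the p-quantile of ln T is μ + z_p·σ.
ln(22) = 3.091 and ln(220) = 5.394; z_{0.1} = -1.282, z_{0.95} = 1.645.
σ = (5.394 − 3.091)/(1.645 − (-1.282)) = 0.787.
μ = 3.091 − (-1.282)·0.787 = 4.099.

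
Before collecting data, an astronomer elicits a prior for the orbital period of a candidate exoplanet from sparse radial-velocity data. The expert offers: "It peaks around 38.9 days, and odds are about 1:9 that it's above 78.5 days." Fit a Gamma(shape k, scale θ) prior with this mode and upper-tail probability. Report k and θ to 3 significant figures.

Gamma(k,θ) with k>1 has mode (k−1)θ, so θ = 38.9/(k−1).
Need P(X < 78.5) = 0.9 with θ tied to k this way. Start at k = 2, θ = 38.9: P(X<78.5) ≈ 0.599.
Too low — raise k to concentrate. Iterating converges to k ≈ 4.89.
Then θ = 38.9/(4.89−1) ≈ 10.

k ≈ 4.89, θ ≈ 10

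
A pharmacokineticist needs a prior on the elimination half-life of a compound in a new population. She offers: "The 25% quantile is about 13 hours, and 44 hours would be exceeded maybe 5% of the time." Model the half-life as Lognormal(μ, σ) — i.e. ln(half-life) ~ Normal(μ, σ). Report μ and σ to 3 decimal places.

μ ≈ 2.920, σ ≈ 0.526

If T ~ Lognormal(μ,σ) then ln T ~ Normal(μ,σ), so the p-quantile of ln T is μ + z_p·σ.
ln(13) = 2.565 and ln(44) = 3.784; z_{0.25} = -0.6745, z_{0.95} = 1.645.
σ = (3.784 − 2.565)/(1.645 − (-0.6745)) = 0.526.
μ = 2.565 − (-0.6745)·0.526 = 2.920.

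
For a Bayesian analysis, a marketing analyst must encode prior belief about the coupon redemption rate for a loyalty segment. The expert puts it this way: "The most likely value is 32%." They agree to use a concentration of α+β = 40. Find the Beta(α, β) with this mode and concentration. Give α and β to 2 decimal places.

For α,β > 1 the Beta mode is (α−1)/(α+β−2). With α+β = 40, the mode is (α−1)/38.
Set (α−1)/38 = 0.32 → α = 1 + 0.32·38 = 13.16.
β = 40 − α = 26.84.

α = 13.16, β = 26.84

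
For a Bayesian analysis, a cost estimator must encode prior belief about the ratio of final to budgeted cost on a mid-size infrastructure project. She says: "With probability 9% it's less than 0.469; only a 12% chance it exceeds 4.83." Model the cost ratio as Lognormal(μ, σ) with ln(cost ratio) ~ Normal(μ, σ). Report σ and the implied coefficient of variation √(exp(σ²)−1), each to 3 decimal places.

σ ≈ 0.927, CV ≈ 1.167

If T ~ Lognormal(μ,σ) then ln T ~ Normal(μ,σ), so the p-quantile of ln T is μ + z_p·σ.
ln(0.469) = -0.7572 and ln(4.83) = 1.575; z_{0.09} = -1.341, z_{0.88} = 1.175.
σ = (1.575 − -0.7572)/(1.175 − (-1.341)) = 0.927.
μ = -0.7572 − (-1.341)·0.927 = 0.486.
CV = √(exp(σ²)−1) = √(exp(0.8593)−1) = 1.167.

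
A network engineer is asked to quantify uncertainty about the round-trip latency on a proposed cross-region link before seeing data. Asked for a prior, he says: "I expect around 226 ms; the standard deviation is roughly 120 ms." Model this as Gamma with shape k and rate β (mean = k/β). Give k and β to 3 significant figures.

For Gamma(k, rate β): mean = k/β, variance = k/β², so CV = 1/√k.
CV = SD/mean = 120/226 = 0.531, hence k = 1/CV² = 3.55.
Then β = k/mean = 3.55/226 = 0.0157.

k ≈ 3.55, β ≈ 0.0157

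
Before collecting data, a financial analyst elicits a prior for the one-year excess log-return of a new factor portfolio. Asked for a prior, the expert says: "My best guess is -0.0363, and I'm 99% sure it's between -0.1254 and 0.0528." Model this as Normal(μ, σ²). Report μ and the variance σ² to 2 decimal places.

μ = -0.04, σ² = 0.00

A symmetric 99% interval runs μ ± z·σ with z = 2.576.
Half-width = 0.0891, so σ = 0.0891/2.576 = 0.035 and σ² = 0.00.
μ is the stated best guess, -0.04.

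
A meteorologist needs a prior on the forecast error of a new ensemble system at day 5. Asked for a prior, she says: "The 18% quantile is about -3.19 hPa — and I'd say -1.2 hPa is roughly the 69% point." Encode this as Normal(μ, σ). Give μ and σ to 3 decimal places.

The p-quantile of Normal(μ,σ) is μ + z_p·σ, with z_{0.18} = -0.9154 and z_{0.69} = 0.4959.
Eliminate σ: μ = (z₂·x₁ − z₁·x₂)/(z₂ − z₁) = (0.4959·-3.19 − (-0.9154)·-1.2)/1.411 = -1.899.
Then σ = (x₂ − x₁)/(z₂ − z₁) = (-1.2 − -3.19)/1.411 = 1.410.

μ = -1.899, σ = 1.410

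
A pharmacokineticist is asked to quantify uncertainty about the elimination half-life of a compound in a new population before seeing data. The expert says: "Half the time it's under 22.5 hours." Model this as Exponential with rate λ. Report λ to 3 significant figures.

Exponential median = ln 2 / λ, so λ = ln 2 / 22.5 = 0.0308.

λ ≈ 0.0308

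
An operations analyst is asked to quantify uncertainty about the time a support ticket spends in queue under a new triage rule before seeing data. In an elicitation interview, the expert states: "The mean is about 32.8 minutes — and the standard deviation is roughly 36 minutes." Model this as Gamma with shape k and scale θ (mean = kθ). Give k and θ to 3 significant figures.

For Gamma(k, scale θ): mean = kθ, variance = kθ², so CV = 1/√k.
CV = SD/mean = 36/32.8 = 1.098, hence k = 1/CV² = 0.83.
Then θ = mean/k = 32.8/0.83 = 39.5.

k ≈ 0.83, θ ≈ 39.5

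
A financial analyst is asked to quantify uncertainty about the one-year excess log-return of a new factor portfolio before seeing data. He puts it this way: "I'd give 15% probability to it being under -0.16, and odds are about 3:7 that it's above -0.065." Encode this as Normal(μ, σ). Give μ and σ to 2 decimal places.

The p-quantile of Normal(μ,σ) is μ + z_p·σ, with z_{0.15} = -1.036 and z_{0.7} = 0.5244.
Eliminate σ: μ = (z₂·x₁ − z₁·x₂)/(z₂ − z₁) = (0.5244·-0.16 − (-1.036)·-0.065)/1.561 = -0.10.
Then σ = (x₂ − x₁)/(z₂ − z₁) = (-0.065 − -0.16)/1.561 = 0.06.

μ = -0.10, σ = 0.06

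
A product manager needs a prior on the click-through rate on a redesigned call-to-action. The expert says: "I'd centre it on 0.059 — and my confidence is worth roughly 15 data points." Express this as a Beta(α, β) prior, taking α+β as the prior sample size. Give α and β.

Under the effective-sample-size interpretation, Beta(α, β) has prior mean α/(α+β) and prior sample size α+β.
So α+β = 15 and α/(α+β) = 0.059, giving α = 0.059·15 = 0.885 and β = 15 − 0.885 = 14.115.

α = 0.885, β = 14.115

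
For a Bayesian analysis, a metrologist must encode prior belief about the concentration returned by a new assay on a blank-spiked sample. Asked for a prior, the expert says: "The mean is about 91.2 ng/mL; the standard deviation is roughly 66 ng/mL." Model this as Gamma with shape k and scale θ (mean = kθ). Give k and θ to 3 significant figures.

k ≈ 1.91, θ ≈ 47.8

For Gamma(k, scale θ): mean = kθ, variance = kθ², so CV = 1/√k.
CV = SD/mean = 66/91.2 = 0.7237, hence k = 1/CV² = 1.91.
Then θ = mean/k = 91.2/1.91 = 47.8.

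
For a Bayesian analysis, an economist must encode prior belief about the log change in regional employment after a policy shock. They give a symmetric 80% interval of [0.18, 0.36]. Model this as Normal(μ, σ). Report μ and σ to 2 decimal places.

μ = 0.27, σ = 0.07

A symmetric 80% interval runs μ ± z·σ with z = 1.282.
Half-width = 0.09, so σ = 0.09/1.282 = 0.07.
μ is the interval midpoint, 0.27.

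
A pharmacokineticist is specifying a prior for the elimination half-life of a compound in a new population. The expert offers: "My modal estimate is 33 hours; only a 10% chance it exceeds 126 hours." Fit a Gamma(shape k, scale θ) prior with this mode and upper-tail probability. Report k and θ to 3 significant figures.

Gamma(k,θ) with k>1 has mode (k−1)θ, so θ = 33/(k−1).
Need P(X < 126) = 0.9 with θ tied to k this way. Start at k = 2, θ = 33: P(X<126) ≈ 0.894.
Too low — raise k to concentrate. Iterating converges to k ≈ 2.03.
Then θ = 33/(2.03−1) ≈ 32.

k ≈ 2.03, θ ≈ 32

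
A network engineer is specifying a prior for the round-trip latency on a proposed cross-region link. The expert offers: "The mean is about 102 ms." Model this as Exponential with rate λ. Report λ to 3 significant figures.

λ ≈ 0.0098

Exponential mean = 1/λ, so λ = 1/102.0 = 0.0098.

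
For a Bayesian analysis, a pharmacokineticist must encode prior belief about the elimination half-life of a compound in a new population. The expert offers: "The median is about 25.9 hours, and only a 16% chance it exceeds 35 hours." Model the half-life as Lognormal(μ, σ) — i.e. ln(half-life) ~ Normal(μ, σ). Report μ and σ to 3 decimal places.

μ ≈ 3.254, σ ≈ 0.303

If T ~ Lognormal(μ,σ) then ln T ~ Normal(μ,σ), so the p-quantile of ln T is μ + z_p·σ.
ln(25.9) = 3.254 and ln(35) = 3.555; z_{0.5} = 0, z_{0.84} = 0.9945.
σ = (3.555 − 3.254)/(0.9945 − (0)) = 0.303.
μ = 3.254 − (0)·0.303 = 3.254.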